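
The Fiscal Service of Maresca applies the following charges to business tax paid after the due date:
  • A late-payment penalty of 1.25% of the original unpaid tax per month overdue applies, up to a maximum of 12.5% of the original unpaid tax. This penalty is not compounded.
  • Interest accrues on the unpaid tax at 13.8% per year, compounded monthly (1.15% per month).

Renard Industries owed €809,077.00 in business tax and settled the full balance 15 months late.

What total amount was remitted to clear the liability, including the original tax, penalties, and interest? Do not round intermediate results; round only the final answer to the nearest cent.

€1,061,592.15

Penalty (uncapped): 15 × 1.25% × €809,077.00 = €151,701.94…; cap = 12.5% × €809,077.00 = €101,134.63… → penalty = €101,134.63…
Interest: €809,077.00 × ((1 + 0.0115)^15 − 1) = €809,077.00 × 0.1871027… = €151,380.5218…
Total = €809,077.00 + €101,134.6250 + €151,380.5218… = €1,061,592.15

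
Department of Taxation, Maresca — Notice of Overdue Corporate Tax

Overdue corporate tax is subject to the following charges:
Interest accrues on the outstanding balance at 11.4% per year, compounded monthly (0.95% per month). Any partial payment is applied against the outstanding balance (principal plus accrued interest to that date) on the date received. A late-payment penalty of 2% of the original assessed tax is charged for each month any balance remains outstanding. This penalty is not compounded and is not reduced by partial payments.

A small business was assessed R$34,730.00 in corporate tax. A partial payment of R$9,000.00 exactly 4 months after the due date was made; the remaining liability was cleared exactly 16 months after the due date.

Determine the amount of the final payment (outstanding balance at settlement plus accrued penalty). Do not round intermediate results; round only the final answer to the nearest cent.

Balance at month 4: R$34,730.0000 × (1 + 0.0095)^4 = R$36,068.6657…
After R$9,000.00 payment: R$36,068.6657… − R$9,000.00 = R$27,068.6657…
Balance at month 16: R$27,068.6657… × (1 + 0.0095)^12 = R$30,320.9447…
Penalty: 16 × 2% × R$34,730.00 = R$11,113.60
Final settlement = outstanding balance + penalty = R$30,320.9447… + R$11,113.60 = R$41,434.54

R$41,434.54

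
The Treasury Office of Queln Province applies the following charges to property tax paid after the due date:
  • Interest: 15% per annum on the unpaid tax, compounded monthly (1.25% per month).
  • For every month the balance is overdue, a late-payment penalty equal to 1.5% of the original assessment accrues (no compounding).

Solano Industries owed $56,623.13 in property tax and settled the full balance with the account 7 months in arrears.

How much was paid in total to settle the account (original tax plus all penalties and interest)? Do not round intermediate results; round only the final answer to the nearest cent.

$67,712.80

Late-payment penalty = 1.5% × $56,623.13 × 7 mo = $5,945.43…
Interest: $56,623.13 × ((1 + 0.0125)^7 − 1) = $56,623.13 × 0.0908505… = $5,144.2380…
Total = $56,623.13 + $5,945.4287… + $5,144.2380… = $67,712.80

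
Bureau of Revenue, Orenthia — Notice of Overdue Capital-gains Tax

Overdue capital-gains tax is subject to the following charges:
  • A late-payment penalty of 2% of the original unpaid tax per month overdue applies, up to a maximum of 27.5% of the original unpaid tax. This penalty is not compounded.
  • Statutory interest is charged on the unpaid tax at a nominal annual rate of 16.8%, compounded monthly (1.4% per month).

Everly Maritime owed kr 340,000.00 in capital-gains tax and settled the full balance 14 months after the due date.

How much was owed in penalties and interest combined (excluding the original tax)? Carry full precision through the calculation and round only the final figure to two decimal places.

kr 166,557.29

Penalty (uncapped): 14 × 2% × kr 340,000.00 = kr 95,200.00; cap = 27.5% × kr 340,000.00 = kr 93,500.00 → penalty = kr 93,500.00
Interest: kr 340,000.00 × ((1 + 0.014)^14 − 1) = kr 340,000.00 × 0.2148744… = kr 73,057.2858…
Penalties + interest = kr 93,500.0000 + kr 73,057.2858… = kr 166,557.29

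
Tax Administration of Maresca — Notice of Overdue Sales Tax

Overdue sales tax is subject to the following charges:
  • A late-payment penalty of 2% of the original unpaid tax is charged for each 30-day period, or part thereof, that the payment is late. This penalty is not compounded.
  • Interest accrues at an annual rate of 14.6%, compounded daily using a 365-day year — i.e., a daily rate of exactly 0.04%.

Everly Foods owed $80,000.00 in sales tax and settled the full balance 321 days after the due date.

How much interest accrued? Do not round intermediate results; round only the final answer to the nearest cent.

Interest: $80,000.00 × ((1 + 0.0004)^321 − 1) = $80,000.00 × 0.13697852… = $10,958.2820…

$10,958.28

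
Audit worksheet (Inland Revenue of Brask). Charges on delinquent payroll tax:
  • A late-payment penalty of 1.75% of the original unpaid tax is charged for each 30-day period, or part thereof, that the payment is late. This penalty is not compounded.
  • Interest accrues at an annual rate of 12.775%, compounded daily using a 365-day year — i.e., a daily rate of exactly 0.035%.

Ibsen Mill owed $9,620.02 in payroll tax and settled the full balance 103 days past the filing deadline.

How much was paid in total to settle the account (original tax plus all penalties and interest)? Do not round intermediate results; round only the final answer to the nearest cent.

Penalty periods: ⌈103/30⌉ = 4; penalty = 4 × 1.75% × $9,620.02 = $673.40…
Interest: $9,620.02 × ((1 + 0.00035)^103 − 1) = $9,620.02 × 0.03670114… = $353.0657…
Total = $9,620.02 + $673.4014 + $353.0657… = $10,646.49

$10,646.49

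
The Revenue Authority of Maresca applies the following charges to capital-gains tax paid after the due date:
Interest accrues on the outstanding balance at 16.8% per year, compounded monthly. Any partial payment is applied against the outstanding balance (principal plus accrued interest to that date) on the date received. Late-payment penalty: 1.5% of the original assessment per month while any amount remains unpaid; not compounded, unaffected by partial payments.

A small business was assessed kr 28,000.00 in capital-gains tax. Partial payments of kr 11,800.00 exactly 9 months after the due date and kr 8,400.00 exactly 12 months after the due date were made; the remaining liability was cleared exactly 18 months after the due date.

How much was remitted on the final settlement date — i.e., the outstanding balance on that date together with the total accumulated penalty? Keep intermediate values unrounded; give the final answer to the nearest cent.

Monthly rate = 16.8% ÷ 12 = 1.4%
Balance at month 9: kr 28,000.0000 × (1 + 0.014)^9 = kr 31,732.1593…
After kr 11,800.00 payment: kr 31,732.1593… − kr 11,800.00 = kr 19,932.1593…
Balance at month 12: kr 19,932.1593… × (1 + 0.014)^3 = kr 20,781.0848…
After kr 8,400.00 payment: kr 20,781.0848… − kr 8,400.00 = kr 12,381.0848…
Balance at month 18: kr 12,381.0848… × (1 + 0.014)^6 = kr 13,458.1830…
Penalty: 18 × 1.5% × kr 28,000.00 = kr 7,560.00
Final settlement = outstanding balance + penalty = kr 13,458.1830… + kr 7,560.00 = kr 21,018.18

kr 21,018.18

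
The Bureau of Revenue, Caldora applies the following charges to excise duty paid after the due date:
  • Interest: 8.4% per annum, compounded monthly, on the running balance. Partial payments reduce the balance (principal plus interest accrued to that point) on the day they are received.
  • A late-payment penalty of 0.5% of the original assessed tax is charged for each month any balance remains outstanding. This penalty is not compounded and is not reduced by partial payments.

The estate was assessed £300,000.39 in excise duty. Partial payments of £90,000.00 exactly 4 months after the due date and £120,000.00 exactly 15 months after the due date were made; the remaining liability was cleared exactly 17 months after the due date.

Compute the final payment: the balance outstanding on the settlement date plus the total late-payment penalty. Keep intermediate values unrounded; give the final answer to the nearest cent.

£143,042.54

Monthly rate = 8.4% ÷ 12 = 0.7%
Balance at month 4: £300,000.3900 × (1 + 0.007)^4 = £308,489.0134…
After £90,000.00 payment: £308,489.0134… − £90,000.00 = £218,489.0134…
Balance at month 15: £218,489.0134… × (1 + 0.007)^11 = £235,914.0355…
After £120,000.00 payment: £235,914.0355… − £120,000.00 = £115,914.0355…
Balance at month 17: £115,914.0355… × (1 + 0.007)^2 = £117,542.5118…
Penalty: 17 × 0.5% × £300,000.39 = £25,500.03…
Final settlement = outstanding balance + penalty = £117,542.5118… + £25,500.03… = £143,042.54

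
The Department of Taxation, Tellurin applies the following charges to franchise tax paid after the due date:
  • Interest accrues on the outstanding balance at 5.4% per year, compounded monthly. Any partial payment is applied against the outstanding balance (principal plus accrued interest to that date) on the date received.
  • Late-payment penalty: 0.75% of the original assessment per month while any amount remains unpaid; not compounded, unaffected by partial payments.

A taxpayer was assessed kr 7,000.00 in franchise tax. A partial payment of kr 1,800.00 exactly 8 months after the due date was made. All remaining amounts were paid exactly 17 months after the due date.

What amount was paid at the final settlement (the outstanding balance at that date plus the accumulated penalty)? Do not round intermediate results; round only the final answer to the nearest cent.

kr 6,573.49

Monthly rate = 5.4% ÷ 12 = 0.45%
Balance at month 8: kr 7,000.0000 × (1 + 0.0045)^8 = kr 7,256.0049…
After kr 1,800.00 payment: kr 7,256.0049… − kr 1,800.00 = kr 5,456.0049…
Balance at month 17: kr 5,456.0049… × (1 + 0.0045)^9 = kr 5,680.9926…
Penalty: 17 × 0.75% × kr 7,000.00 = kr 892.50
Final settlement = outstanding balance + penalty = kr 5,680.9926… + kr 892.50 = kr 6,573.49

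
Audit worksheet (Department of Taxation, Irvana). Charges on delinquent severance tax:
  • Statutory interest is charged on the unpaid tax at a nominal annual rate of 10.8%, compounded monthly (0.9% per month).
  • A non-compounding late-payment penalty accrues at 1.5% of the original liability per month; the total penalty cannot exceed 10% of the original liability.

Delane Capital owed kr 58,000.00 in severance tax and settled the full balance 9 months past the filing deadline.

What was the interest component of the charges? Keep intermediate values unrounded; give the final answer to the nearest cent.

Interest: kr 58,000.00 × ((1 + 0.009)^9 − 1) = kr 58,000.00 × 0.0839781… = kr 4,870.7281…

kr 4,870.73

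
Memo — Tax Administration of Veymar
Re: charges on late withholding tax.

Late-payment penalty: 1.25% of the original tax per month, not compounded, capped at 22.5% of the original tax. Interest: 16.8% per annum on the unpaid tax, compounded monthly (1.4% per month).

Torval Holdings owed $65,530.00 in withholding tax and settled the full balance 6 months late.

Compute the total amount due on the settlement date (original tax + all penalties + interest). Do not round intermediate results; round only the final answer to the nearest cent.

$76,145.56

Penalty: 6 × 1.25% × $65,530.00 = $4,914.75 (below the 22.5% cap of $14,744.25)
Interest: $65,530.00 × ((1 + 0.014)^6 − 1) = $65,530.00 × 0.0869955… = $5,700.8125…
Total = $65,530.00 + $4,914.7500 + $5,700.8125… = $76,145.56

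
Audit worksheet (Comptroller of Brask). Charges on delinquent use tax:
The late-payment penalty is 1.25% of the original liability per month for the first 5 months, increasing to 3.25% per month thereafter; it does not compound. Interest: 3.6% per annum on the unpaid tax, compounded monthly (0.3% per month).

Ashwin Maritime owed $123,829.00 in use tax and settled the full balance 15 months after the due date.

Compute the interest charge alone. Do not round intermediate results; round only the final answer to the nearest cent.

Interest: $123,829.00 × ((1 + 0.003)^15 − 1) = $123,829.00 × 0.0459574… = $5,690.8584…

$5,690.86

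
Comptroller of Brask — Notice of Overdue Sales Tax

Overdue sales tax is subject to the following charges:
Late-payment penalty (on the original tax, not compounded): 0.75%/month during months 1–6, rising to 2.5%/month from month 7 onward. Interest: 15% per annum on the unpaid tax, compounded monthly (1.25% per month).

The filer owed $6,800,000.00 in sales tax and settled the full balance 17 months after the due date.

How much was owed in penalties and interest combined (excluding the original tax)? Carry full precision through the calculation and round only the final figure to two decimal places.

$3,774,939.54

Penalty, months 1–6: 6 × 0.75% × $6,800,000.00 = $306,000.00
Penalty, months 7–17: 11 × 2.5% × $6,800,000.00 = $1,870,000.00
Interest: $6,800,000.00 × ((1 + 0.0125)^17 − 1) = $6,800,000.00 × 0.2351382… = $1,598,939.5359…
Penalties + interest = $2,176,000.0000 + $1,598,939.5359… = $3,774,939.54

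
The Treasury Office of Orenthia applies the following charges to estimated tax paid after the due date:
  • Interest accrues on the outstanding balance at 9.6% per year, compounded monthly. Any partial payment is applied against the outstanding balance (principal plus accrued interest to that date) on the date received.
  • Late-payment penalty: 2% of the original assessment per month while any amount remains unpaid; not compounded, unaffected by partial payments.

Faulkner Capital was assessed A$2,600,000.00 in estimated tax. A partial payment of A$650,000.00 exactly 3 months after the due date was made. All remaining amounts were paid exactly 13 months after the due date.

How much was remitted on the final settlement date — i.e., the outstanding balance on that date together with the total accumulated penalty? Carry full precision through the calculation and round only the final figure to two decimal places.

A$2,855,855.15

Monthly rate = 9.6% ÷ 12 = 0.8%
Balance at month 3: A$2,600,000.0000 × (1 + 0.008)^3 = A$2,662,900.5312
After A$650,000.00 payment: A$2,662,900.5312 − A$650,000.00 = A$2,012,900.5312
Balance at month 13: A$2,012,900.5312 × (1 + 0.008)^10 = A$2,179,855.1480…
Penalty: 13 × 2% × A$2,600,000.00 = A$676,000.00
Final settlement = outstanding balance + penalty = A$2,179,855.1480… + A$676,000.00 = A$2,855,855.15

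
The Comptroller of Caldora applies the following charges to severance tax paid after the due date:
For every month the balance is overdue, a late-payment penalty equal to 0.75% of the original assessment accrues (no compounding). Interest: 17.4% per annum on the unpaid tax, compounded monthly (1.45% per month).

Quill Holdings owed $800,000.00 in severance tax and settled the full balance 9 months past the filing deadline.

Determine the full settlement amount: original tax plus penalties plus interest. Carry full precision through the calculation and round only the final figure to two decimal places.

$964,664.59

Late-payment penalty: 9 × 0.75% × $800,000.00 = $54,000.00
Interest: $800,000.00 × ((1 + 0.0145)^9 − 1) = $800,000.00 × 0.1383307… = $110,664.5887…
Total = $800,000.00 + $54,000.0000 + $110,664.5887… = $964,664.59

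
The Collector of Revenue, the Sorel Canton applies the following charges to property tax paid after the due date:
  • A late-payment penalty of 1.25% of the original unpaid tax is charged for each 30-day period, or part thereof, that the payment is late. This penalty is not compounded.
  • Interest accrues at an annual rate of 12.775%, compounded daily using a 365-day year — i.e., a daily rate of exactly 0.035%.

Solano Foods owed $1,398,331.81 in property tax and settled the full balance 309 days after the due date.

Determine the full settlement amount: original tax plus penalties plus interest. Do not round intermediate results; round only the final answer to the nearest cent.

$1,750,283.23

Penalty periods: ⌈309/30⌉ = 11; penalty = 11 × 1.25% × $1,398,331.81 = $192,270.62…
Interest: $1,398,331.81 × ((1 + 0.00035)^309 − 1) = $1,398,331.81 × 0.11419378… = $159,680.7983…
Total = $1,398,331.81 + $192,270.6239… + $159,680.7983… = $1,750,283.23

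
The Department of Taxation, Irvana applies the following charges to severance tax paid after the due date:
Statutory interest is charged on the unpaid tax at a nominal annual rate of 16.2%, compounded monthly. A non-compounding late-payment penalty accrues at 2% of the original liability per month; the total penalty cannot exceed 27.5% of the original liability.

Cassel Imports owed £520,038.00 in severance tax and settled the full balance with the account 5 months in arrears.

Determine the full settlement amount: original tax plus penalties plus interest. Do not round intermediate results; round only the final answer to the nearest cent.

£608,105.02

Penalty: 5 × 2% × £520,038.00 = £52,003.80 (below the 27.5% cap of £143,010.45)
Interest (16.2%/yr ÷ 12 = 1.35%/month): £520,038.00 × ((1 + 0.0135)^5 − 1) = £36,063.2157…
Total = £520,038.00 + £52,003.8000 + £36,063.2157… = £608,105.02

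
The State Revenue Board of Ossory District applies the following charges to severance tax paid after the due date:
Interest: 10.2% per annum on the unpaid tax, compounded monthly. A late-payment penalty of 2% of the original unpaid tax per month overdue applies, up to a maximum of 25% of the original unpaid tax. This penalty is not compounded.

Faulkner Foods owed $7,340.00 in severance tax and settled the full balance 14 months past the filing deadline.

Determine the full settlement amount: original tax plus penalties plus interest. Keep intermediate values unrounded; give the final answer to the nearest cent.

$10,098.40

Penalty (uncapped): 14 × 2% × $7,340.00 = $2,055.20; cap = 25% × $7,340.00 = $1,835.00 → penalty = $1,835.00
Interest (10.2%/yr ÷ 12 = 0.85%/month): $7,340.00 × ((1 + 0.0085)^14 − 1) = $923.3985…
Total = $7,340.00 + $1,835.0000 + $923.3985… = $10,098.40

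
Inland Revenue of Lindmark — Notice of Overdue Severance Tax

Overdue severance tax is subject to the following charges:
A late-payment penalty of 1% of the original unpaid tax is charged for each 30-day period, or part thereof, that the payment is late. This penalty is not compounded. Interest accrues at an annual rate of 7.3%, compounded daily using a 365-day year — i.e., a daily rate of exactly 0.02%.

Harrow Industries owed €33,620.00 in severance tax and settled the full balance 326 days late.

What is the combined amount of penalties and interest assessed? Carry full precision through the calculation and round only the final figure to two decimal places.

Penalty periods: ⌈326/30⌉ = 11; penalty = 11 × 1% × €33,620.00 = €3,698.20
Interest: €33,620.00 × ((1 + 0.0002)^326 − 1) = €33,620.00 × 0.06736552… = €2,264.8288…
Penalties + interest = €3,698.2000 + €2,264.8288… = €5,963.03

€5,963.03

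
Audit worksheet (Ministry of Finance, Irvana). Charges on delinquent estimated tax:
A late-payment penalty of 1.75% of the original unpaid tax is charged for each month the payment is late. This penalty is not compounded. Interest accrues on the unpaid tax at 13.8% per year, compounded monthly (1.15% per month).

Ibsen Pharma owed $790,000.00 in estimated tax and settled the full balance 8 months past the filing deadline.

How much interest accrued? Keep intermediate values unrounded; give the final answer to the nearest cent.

$75,673.63

Interest: $790,000.00 × ((1 + 0.0115)^8 − 1) = $790,000.00 × 0.0957894… = $75,673.6297…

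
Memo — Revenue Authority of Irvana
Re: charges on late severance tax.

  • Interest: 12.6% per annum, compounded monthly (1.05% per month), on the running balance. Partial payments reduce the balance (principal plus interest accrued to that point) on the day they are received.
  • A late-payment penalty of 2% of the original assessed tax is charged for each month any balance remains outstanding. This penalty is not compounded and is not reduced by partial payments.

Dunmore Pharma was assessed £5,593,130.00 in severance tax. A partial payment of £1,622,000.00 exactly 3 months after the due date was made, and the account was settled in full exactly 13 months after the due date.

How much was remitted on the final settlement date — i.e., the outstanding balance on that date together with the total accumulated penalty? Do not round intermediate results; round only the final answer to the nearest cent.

Balance at month 3: £5,593,130.0000 × (1 + 0.0105)^3 = £5,771,169.9975…
After £1,622,000.00 payment: £5,771,169.9975… − £1,622,000.00 = £4,149,169.9975…
Balance at month 13: £4,149,169.9975… × (1 + 0.0105)^10 = £4,606,005.0245…
Penalty: 13 × 2% × £5,593,130.00 = £1,454,213.80
Final settlement = outstanding balance + penalty = £4,606,005.0245… + £1,454,213.80 = £6,060,218.82

£6,060,218.82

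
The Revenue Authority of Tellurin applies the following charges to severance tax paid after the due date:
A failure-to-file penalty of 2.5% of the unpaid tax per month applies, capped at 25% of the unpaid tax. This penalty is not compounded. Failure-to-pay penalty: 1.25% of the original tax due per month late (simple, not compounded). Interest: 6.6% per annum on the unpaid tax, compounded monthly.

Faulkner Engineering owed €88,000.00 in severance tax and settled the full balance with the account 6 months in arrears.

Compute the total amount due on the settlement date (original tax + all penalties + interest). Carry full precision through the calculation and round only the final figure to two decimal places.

Failure-to-file: 6 × 2.5% × €88,000.00 = €13,200.00 (under the 25% cap)
Failure-to-pay penalty = 1.25% × €88,000.00 × 6 mo = €6,600.00
Interest (6.6%/yr ÷ 12 = 0.55%/month): €88,000.00 × ((1 + 0.0055)^6 − 1) = €2,944.2240…
Total = €88,000.00 + €19,800.0000 + €2,944.2240… = €110,744.22

€110,744.22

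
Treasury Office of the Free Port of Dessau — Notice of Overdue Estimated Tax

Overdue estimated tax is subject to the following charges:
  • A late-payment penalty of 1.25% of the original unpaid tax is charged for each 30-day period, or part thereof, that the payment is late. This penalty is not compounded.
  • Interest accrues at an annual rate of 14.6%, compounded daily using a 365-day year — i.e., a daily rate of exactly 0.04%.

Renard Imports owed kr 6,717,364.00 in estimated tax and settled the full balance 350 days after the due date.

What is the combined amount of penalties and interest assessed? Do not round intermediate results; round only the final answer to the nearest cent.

kr 2,016,832.12

Penalty periods: ⌈350/30⌉ = 12; penalty = 12 × 1.25% × kr 6,717,364.00 = kr 1,007,604.60
Interest: kr 6,717,364.00 × ((1 + 0.0004)^350 − 1) = kr 6,717,364.00 × 0.15024160… = kr 1,009,227.5167…
Penalties + interest = kr 1,007,604.6000 + kr 1,009,227.5167… = kr 2,016,832.12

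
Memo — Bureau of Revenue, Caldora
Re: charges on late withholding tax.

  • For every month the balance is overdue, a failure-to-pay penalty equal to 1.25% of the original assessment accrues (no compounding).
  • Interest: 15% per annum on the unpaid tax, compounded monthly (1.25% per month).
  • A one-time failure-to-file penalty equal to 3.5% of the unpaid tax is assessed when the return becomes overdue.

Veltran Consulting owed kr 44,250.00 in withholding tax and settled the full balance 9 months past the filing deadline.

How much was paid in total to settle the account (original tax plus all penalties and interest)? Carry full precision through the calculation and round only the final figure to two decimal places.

kr 56,011.30

Failure-to-file penalty: 3.5% × kr 44,250.00 = kr 1,548.75
Failure-to-pay penalty = 1.25% × kr 44,250.00 × 9 mo = kr 4,978.13…
Interest: kr 44,250.00 × ((1 + 0.0125)^9 − 1) = kr 44,250.00 × 0.1182922… = kr 5,234.4289…
Total = kr 44,250.00 + kr 6,526.8750 + kr 5,234.4289… = kr 56,011.30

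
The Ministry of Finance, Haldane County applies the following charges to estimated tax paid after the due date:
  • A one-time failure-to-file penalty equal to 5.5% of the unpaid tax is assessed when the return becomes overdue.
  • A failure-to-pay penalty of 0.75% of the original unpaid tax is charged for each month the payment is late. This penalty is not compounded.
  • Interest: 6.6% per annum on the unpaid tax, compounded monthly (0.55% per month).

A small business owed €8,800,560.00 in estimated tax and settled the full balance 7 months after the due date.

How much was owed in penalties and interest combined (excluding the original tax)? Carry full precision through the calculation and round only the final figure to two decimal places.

Failure-to-file penalty: 5.5% × €8,800,560.00 = €484,030.80
Failure-to-pay penalty: 7 × 0.75% × €8,800,560.00 = €462,029.40
Interest: €8,800,560.00 × ((1 + 0.0055)^7 − 1) = €8,800,560.00 × 0.0391411… = €344,463.6453…
Penalties + interest = €946,060.2000 + €344,463.6453… = €1,290,523.85

€1,290,523.85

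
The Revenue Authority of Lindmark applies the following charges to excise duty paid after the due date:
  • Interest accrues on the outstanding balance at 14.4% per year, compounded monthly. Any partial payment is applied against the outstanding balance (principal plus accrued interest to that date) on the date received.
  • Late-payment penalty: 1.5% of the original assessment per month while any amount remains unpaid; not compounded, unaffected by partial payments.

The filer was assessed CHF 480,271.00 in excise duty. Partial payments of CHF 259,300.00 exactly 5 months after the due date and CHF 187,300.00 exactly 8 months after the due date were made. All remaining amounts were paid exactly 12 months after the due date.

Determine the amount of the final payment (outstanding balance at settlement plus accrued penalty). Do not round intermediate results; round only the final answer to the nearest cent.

Monthly rate = 14.4% ÷ 12 = 1.2%
Balance at month 5: CHF 480,271.0000 × (1 + 0.012)^5 = CHF 509,787.1992…
After CHF 259,300.00 payment: CHF 509,787.1992… − CHF 259,300.00 = CHF 250,487.1992…
Balance at month 8: CHF 250,487.1992… × (1 + 0.012)^3 = CHF 259,613.3817…
After CHF 187,300.00 payment: CHF 259,613.3817… − CHF 187,300.00 = CHF 72,313.3817…
Balance at month 12: CHF 72,313.3817… × (1 + 0.012)^4 = CHF 75,847.4041…
Penalty: 12 × 1.5% × CHF 480,271.00 = CHF 86,448.78
Final settlement = outstanding balance + penalty = CHF 75,847.4041… + CHF 86,448.78 = CHF 162,296.18

CHF 162,296.18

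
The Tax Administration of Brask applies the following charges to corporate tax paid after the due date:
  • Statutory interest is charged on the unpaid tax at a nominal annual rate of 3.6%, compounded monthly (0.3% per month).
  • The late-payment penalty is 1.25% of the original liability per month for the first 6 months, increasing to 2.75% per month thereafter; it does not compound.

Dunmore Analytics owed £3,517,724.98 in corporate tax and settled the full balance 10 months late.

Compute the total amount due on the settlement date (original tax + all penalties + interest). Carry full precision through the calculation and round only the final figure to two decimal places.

Penalty, months 1–6: 6 × 1.25% × £3,517,724.98 = £263,829.37…
Penalty, months 7–10: 4 × 2.75% × £3,517,724.98 = £386,949.75…
Interest: £3,517,724.98 × ((1 + 0.003)^10 − 1) = £3,517,724.98 × 0.0304083… = £106,967.8855…
Total = £3,517,724.98 + £650,779.1213 + £106,967.8855… = £4,275,471.99

£4,275,471.99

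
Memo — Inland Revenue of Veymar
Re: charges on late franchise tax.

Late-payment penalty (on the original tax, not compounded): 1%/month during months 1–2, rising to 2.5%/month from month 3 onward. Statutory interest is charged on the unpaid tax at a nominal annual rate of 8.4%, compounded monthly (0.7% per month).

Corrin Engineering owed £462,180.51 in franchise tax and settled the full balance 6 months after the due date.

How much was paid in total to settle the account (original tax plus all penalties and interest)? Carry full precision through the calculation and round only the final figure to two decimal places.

Penalty, months 1–2: 2 × 1% × £462,180.51 = £9,243.61…
Penalty, months 3–6: 4 × 2.5% × £462,180.51 = £46,218.05…
Interest: £462,180.51 × ((1 + 0.007)^6 − 1) = £462,180.51 × 0.0427419… = £19,754.4713…
Total = £462,180.51 + £55,461.6612 + £19,754.4713… = £537,396.64

£537,396.64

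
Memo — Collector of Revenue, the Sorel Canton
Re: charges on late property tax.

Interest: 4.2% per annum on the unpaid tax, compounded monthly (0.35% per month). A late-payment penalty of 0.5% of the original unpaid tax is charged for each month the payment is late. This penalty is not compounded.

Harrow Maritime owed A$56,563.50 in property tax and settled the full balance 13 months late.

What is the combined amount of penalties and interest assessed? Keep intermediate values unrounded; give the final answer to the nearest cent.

Late-payment penalty = 0.5% × A$56,563.50 × 13 mo = A$3,676.63…
Interest: A$56,563.50 × ((1 + 0.0035)^13 − 1) = A$56,563.50 × 0.0464679… = A$2,628.3854…
Penalties + interest = A$3,676.6275 + A$2,628.3854… = A$6,305.01

A$6,305.01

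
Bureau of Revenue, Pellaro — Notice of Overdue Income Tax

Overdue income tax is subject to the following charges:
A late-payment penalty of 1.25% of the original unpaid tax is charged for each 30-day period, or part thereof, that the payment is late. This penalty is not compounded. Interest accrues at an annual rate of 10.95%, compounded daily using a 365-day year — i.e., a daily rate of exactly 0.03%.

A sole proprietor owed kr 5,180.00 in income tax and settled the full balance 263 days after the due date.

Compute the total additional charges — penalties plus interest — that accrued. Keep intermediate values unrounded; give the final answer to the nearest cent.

kr 1,007.94

Penalty periods: ⌈263/30⌉ = 9; penalty = 9 × 1.25% × kr 5,180.00 = kr 582.75
Interest: kr 5,180.00 × ((1 + 0.0003)^263 − 1) = kr 5,180.00 × 0.08208330… = kr 425.1915…
Penalties + interest = kr 582.7500 + kr 425.1915… = kr 1,007.94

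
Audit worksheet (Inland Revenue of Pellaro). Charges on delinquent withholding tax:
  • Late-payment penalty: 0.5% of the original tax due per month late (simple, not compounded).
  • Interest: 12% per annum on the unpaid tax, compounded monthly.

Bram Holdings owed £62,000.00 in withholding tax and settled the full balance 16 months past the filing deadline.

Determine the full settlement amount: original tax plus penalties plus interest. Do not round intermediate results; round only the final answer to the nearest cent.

Late-payment penalty: 16 × 0.5% × £62,000.00 = £4,960.00
Interest (12%/yr ÷ 12 = 1%/month): £62,000.00 × ((1 + 0.01)^16 − 1) = £10,699.8760…
Total = £62,000.00 + £4,960.0000 + £10,699.8760… = £77,659.88

£77,659.88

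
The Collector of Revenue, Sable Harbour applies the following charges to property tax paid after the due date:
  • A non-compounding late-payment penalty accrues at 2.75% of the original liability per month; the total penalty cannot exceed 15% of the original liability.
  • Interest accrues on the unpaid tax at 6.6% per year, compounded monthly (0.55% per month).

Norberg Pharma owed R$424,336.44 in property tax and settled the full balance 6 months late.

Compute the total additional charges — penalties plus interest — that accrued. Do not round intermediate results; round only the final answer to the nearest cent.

R$77,847.53

Penalty (uncapped): 6 × 2.75% × R$424,336.44 = R$70,015.51…; cap = 15% × R$424,336.44 = R$63,650.47… → penalty = R$63,650.47…
Interest: R$424,336.44 × ((1 + 0.0055)^6 − 1) = R$424,336.44 × 0.0334571… = R$14,197.0630…
Penalties + interest = R$63,650.4660 + R$14,197.0630… = R$77,847.53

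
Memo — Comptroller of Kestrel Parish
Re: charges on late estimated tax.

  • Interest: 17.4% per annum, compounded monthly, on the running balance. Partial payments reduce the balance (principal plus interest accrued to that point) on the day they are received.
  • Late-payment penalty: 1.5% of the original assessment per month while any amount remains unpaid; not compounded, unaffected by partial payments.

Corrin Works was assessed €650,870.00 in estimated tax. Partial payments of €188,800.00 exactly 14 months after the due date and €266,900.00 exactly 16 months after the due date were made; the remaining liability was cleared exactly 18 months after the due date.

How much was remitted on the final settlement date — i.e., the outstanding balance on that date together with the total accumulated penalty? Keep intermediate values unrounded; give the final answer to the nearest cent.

Monthly rate = 17.4% ÷ 12 = 1.45%
Balance at month 14: €650,870.0000 × (1 + 0.0145)^14 = €796,201.4673…
After €188,800.00 payment: €796,201.4673… − €188,800.00 = €607,401.4673…
Balance at month 16: €607,401.4673… × (1 + 0.0145)^2 = €625,143.8160…
After €266,900.00 payment: €625,143.8160… − €266,900.00 = €358,243.8160…
Balance at month 18: €358,243.8160… × (1 + 0.0145)^2 = €368,708.2075…
Penalty: 18 × 1.5% × €650,870.00 = €175,734.90
Final settlement = outstanding balance + penalty = €368,708.2075… + €175,734.90 = €544,443.11

€544,443.11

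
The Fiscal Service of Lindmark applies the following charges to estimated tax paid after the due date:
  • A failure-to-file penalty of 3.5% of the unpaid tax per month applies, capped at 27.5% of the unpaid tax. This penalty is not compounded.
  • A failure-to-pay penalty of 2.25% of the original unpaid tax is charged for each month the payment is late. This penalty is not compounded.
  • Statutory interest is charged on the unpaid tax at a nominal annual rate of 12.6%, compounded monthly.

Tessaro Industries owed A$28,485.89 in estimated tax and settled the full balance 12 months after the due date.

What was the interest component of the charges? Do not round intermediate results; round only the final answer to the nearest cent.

Interest (12.6%/yr ÷ 12 = 1.05%/month): A$28,485.89 × ((1 + 0.0105)^12 − 1) = A$3,803.9287…

A$3,803.93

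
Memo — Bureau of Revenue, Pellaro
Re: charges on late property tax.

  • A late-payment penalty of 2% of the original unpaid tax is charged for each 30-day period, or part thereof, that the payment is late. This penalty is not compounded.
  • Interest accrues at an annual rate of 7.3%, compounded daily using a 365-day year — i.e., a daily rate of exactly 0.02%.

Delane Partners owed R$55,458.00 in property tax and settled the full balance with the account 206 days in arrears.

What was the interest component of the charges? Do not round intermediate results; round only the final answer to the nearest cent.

Interest: R$55,458.00 × ((1 + 0.0002)^206 − 1) = R$55,458.00 × 0.04205620… = R$2,332.3530…

R$2,332.35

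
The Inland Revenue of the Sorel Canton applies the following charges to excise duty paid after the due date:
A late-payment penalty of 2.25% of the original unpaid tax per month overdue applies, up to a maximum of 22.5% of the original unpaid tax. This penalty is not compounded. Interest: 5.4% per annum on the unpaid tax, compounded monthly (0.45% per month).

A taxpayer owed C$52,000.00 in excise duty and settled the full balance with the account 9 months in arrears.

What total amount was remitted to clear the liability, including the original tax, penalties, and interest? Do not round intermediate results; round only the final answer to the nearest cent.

Penalty: 9 × 2.25% × C$52,000.00 = C$10,530.00 (below the 22.5% cap of C$11,700.00)
Interest: C$52,000.00 × ((1 + 0.0045)^9 − 1) = C$52,000.00 × 0.0412367… = C$2,144.3087…
Total = C$52,000.00 + C$10,530.0000 + C$2,144.3087… = C$64,674.31

C$64,674.31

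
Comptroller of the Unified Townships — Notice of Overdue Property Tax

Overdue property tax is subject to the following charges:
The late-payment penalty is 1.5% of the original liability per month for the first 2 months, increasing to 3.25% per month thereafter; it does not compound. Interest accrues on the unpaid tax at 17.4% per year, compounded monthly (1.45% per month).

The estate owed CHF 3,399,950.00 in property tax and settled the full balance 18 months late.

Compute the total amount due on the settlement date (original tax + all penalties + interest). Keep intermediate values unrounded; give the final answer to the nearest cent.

Penalty, months 1–2: 2 × 1.5% × CHF 3,399,950.00 = CHF 101,998.50
Penalty, months 3–18: 16 × 3.25% × CHF 3,399,950.00 = CHF 1,767,974.00
Interest: CHF 3,399,950.00 × ((1 + 0.0145)^18 − 1) = CHF 3,399,950.00 × 0.2957969… = CHF 1,005,694.5487…
Total = CHF 3,399,950.00 + CHF 1,869,972.5000 + CHF 1,005,694.5487… = CHF 6,275,617.05

CHF 6,275,617.05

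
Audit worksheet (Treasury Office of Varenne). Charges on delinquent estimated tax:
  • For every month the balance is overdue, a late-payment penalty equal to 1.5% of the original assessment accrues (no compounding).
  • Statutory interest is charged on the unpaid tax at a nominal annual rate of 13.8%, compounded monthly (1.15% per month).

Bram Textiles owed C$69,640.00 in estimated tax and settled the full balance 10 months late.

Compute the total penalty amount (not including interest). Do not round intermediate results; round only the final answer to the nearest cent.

Late-payment penalty = 1.5% × C$69,640.00 × 10 mo = C$10,446.00

C$10,446.00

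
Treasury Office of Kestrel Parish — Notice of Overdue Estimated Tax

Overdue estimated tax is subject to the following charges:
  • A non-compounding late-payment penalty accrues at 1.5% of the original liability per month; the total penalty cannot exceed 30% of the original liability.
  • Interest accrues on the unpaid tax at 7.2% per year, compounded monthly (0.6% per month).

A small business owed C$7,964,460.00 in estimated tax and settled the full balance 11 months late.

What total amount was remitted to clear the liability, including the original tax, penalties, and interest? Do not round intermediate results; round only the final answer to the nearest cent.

Penalty: 11 × 1.5% × C$7,964,460.00 = C$1,314,135.90 (below the 30% cap of C$2,389,338.00)
Interest: C$7,964,460.00 × ((1 + 0.006)^11 − 1) = C$7,964,460.00 × 0.0680161… = C$541,711.2792…
Total = C$7,964,460.00 + C$1,314,135.9000 + C$541,711.2792… = C$9,820,307.18

C$9,820,307.18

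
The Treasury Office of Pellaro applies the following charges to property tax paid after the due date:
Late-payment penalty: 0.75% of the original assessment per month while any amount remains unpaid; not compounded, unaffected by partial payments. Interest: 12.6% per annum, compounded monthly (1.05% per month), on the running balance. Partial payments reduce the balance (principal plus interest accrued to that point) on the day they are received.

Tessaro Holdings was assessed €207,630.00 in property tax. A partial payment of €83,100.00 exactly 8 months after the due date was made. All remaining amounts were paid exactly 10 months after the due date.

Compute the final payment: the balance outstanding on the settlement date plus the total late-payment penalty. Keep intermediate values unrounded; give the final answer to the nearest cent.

Balance at month 8: €207,630.0000 × (1 + 0.0105)^8 = €225,725.5120…
After €83,100.00 payment: €225,725.5120… − €83,100.00 = €142,625.5120…
Balance at month 10: €142,625.5120… × (1 + 0.0105)^2 = €145,636.3722…
Penalty: 10 × 0.75% × €207,630.00 = €15,572.25
Final settlement = outstanding balance + penalty = €145,636.3722… + €15,572.25 = €161,208.62

€161,208.62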